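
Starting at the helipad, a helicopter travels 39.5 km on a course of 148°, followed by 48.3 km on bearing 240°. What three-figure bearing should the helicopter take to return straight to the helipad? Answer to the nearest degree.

Leg 1 (148°, 39.5 km): east 39.5 sin 148° = 20.93, north 39.5 cos 148° = -33.50
Leg 2 (240°, 48.3 km): east 48.3 sin 240° = -41.83, north 48.3 cos 240° = -24.15
Net displacement: -20.90 east, -57.65 north. Direction back to start is (20.90, 57.65): bearing = atan2(20.90, 57.65) mod 360° = 19.93° ≈ 020°.

020°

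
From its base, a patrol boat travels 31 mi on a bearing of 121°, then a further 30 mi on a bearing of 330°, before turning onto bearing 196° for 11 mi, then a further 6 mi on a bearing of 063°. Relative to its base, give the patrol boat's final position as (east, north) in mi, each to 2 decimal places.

Leg 1 (121°, 31 mi): east 31 sin 121° = 26.57, north 31 cos 121° = -15.97
Leg 2 (330°, 30 mi): east 30 sin 330° = -15.00, north 30 cos 330° = 25.98
Leg 3 (196°, 11 mi): east 11 sin 196° = -3.03, north 11 cos 196° = -10.57
Leg 4 (063°, 6 mi): east 6 sin 63° = 5.35, north 6 cos 63° = 2.72
Summing: 13.89 mi east, 2.16 mi north → (13.89, 2.16).

(13.89, 2.16)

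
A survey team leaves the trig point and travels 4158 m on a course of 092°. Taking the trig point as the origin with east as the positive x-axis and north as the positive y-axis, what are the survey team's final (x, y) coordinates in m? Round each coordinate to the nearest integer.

Leg 1 (092°, 4158 m): east 4158 sin 92° = 4155.47, north 4158 cos 92° = -145.11
Summing: 4155.47 m east, -145.11 m north → (4155, -145).

(4155, -145)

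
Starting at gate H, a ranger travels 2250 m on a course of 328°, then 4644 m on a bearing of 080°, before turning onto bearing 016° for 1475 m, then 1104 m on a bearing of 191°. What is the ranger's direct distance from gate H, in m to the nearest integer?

4700 m

Leg 1 (328°, 2250 m): east 2250 sin 328° = -1192.32, north 2250 cos 328° = 1908.11
Leg 2 (080°, 4644 m): east 4644 sin 80° = 4573.45, north 4644 cos 80° = 806.42
Leg 3 (016°, 1475 m): east 1475 sin 16° = 406.57, north 1475 cos 16° = 1417.86
Leg 4 (191°, 1104 m): east 1104 sin 191° = -210.65, north 1104 cos 191° = -1083.72
Net: 3577.04 east, 3048.67 north. Distance = √((3577.04)² + (3048.67)²) = 4699.962 m.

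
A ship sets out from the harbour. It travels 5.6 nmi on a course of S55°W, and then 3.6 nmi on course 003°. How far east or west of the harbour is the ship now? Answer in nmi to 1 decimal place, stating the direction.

Leg 1 (S55°W, 5.6 nmi): east 5.6 sin 235° = -4.59, north 5.6 cos 235° = -3.21
Leg 2 (003°, 3.6 nmi): east 3.6 sin 3° = 0.19, north 3.6 cos 3° = 3.60
Net east component: -4.40 nmi.

4.4 nmi west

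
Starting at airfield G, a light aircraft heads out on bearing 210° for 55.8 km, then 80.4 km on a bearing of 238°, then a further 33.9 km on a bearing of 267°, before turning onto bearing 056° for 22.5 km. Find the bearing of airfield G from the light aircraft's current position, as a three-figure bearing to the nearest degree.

054°

Leg 1 (210°, 55.8 km): east 55.8 sin 210° = -27.90, north 55.8 cos 210° = -48.32
Leg 2 (238°, 80.4 km): east 80.4 sin 238° = -68.18, north 80.4 cos 238° = -42.61
Leg 3 (267°, 33.9 km): east 33.9 sin 267° = -33.85, north 33.9 cos 267° = -1.77
Leg 4 (056°, 22.5 km): east 22.5 sin 56° = 18.65, north 22.5 cos 56° = 12.58
Net displacement: -111.28 east, -80.12 north. Direction back to start is (111.28, 80.12): bearing = atan2(111.28, 80.12) mod 360° = 54.25° ≈ 054°.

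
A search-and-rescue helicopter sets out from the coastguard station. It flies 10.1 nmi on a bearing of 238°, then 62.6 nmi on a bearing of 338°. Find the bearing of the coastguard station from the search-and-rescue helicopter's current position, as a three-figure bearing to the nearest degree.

Leg 1 (238°, 10.1 nmi): east 10.1 sin 238° = -8.57, north 10.1 cos 238° = -5.35
Leg 2 (338°, 62.6 nmi): east 62.6 sin 338° = -23.45, north 62.6 cos 338° = 58.04
Net displacement: -32.02 east, 52.69 north. Direction back to start is (32.02, -52.69): bearing = atan2(32.02, -52.69) mod 360° = 148.72° ≈ 149°.

149°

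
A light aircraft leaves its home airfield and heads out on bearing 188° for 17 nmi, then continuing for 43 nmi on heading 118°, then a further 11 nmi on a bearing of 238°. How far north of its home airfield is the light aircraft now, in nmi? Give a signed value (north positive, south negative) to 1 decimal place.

-42.9 nmi

Leg 1 (188°, 17 nmi): east 17 sin 188° = -2.37, north 17 cos 188° = -16.83
Leg 2 (118°, 43 nmi): east 43 sin 118° = 37.97, north 43 cos 118° = -20.19
Leg 3 (238°, 11 nmi): east 11 sin 238° = -9.33, north 11 cos 238° = -5.83
Net north component: -42.85 nmi.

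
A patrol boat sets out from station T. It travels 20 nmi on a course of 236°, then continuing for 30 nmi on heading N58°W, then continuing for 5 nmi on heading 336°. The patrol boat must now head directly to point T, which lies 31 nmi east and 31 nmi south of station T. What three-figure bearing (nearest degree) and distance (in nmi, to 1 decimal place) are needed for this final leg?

118°, 85.2 nmi

Leg 1 (236°, 20 nmi): east 20 sin 236° = -16.58, north 20 cos 236° = -11.18
Leg 2 (N58°W, 30 nmi): east 30 sin 302° = -25.44, north 30 cos 302° = 15.90
Leg 3 (336°, 5 nmi): east 5 sin 336° = -2.03, north 5 cos 336° = 4.57
Current position: (-44.06, 9.28). Target: (31, -31). Remaining: Δeast = 75.06, Δnorth = -40.28.
Bearing = atan2(75.06, -40.28) mod 360° = 118.22°; distance = √((75.06)² + (-40.28)²) = 85.182 nmi.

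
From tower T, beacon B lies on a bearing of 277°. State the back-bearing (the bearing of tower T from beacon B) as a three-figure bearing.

Back-bearing = 277° − 180° = 097°.

097°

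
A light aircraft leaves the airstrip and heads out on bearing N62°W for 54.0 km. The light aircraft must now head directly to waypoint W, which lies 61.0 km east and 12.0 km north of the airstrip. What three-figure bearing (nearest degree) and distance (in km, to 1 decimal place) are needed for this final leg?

Leg 1 (N62°W, 54.0 km): east 54.0 sin 298° = -47.68, north 54.0 cos 298° = 25.35
Current position: (-47.68, 25.35). Target: (61.0, 12.0). Remaining: Δeast = 108.68, Δnorth = -13.35.
Bearing = atan2(108.68, -13.35) mod 360° = 97.00°; distance = √((108.68)² + (-13.35)²) = 109.496 km.

097°, 109.5 km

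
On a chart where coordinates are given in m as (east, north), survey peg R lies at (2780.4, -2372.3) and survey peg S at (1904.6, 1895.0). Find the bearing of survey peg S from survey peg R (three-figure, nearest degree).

Δeast = 1904.6 − 2780.4 = -875.80; Δnorth = 1895.0 − -2372.3 = 4267.30.
Bearing = atan2(Δeast, Δnorth) mod 360° = 348.40° ≈ 348°.

348°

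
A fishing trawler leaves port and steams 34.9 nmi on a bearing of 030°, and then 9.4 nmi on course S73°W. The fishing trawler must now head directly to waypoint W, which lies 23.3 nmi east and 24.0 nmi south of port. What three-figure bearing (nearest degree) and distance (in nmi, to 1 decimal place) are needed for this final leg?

Leg 1 (030°, 34.9 nmi): east 34.9 sin 30° = 17.45, north 34.9 cos 30° = 30.22
Leg 2 (S73°W, 9.4 nmi): east 9.4 sin 253° = -8.99, north 9.4 cos 253° = -2.75
Current position: (8.46, 27.48). Target: (23.3, -24.0). Remaining: Δeast = 14.84, Δnorth = -51.48.
Bearing = atan2(14.84, -51.48) mod 360° = 163.92°; distance = √((14.84)² + (-51.48)²) = 53.572 nmi.

164°, 53.6 nmi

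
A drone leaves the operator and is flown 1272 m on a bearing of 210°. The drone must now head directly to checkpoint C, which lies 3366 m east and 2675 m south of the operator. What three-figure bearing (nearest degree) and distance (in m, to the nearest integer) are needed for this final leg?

Leg 1 (210°, 1272 m): east 1272 sin 210° = -636.00, north 1272 cos 210° = -1101.58
Current position: (-636.00, -1101.58). Target: (3366, -2675). Remaining: Δeast = 4002.00, Δnorth = -1573.42.
Bearing = atan2(4002.00, -1573.42) mod 360° = 111.46°; distance = √((4002.00)² + (-1573.42)²) = 4300.191 m.

111°, 4300 m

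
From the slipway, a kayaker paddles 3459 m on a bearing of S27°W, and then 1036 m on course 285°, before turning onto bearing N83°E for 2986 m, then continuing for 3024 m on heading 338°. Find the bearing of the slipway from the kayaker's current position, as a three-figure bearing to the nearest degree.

Leg 1 (S27°W, 3459 m): east 3459 sin 207° = -1570.35, north 3459 cos 207° = -3081.99
Leg 2 (285°, 1036 m): east 1036 sin 285° = -1000.70, north 1036 cos 285° = 268.14
Leg 3 (N83°E, 2986 m): east 2986 sin 83° = 2963.74, north 2986 cos 83° = 363.90
Leg 4 (338°, 3024 m): east 3024 sin 338° = -1132.81, north 3024 cos 338° = 2803.80
Net displacement: -740.12 east, 353.85 north. Direction back to start is (740.12, -353.85): bearing = atan2(740.12, -353.85) mod 360° = 115.55° ≈ 116°.

116°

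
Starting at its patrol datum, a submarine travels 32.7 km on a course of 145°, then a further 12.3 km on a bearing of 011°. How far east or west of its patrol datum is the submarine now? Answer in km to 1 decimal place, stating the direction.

21.1 km east

Leg 1 (145°, 32.7 km): east 32.7 sin 145° = 18.76, north 32.7 cos 145° = -26.79
Leg 2 (011°, 12.3 km): east 12.3 sin 11° = 2.35, north 12.3 cos 11° = 12.07
Net east component: 21.10 km.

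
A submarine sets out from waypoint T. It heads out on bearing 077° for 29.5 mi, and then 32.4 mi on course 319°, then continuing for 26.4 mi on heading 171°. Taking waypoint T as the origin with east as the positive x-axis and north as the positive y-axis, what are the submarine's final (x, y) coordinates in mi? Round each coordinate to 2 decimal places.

(11.62, 5.01)

Leg 1 (077°, 29.5 mi): east 29.5 sin 77° = 28.74, north 29.5 cos 77° = 6.64
Leg 2 (319°, 32.4 mi): east 32.4 sin 319° = -21.26, north 32.4 cos 319° = 24.45
Leg 3 (171°, 26.4 mi): east 26.4 sin 171° = 4.13, north 26.4 cos 171° = -26.07
Summing: 11.62 mi east, 5.01 mi north → (11.62, 5.01).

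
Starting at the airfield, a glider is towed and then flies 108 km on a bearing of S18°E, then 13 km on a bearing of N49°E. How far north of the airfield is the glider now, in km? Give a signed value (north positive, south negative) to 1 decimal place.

-94.2 km

Leg 1 (S18°E, 108 km): east 108 sin 162° = 33.37, north 108 cos 162° = -102.71
Leg 2 (N49°E, 13 km): east 13 sin 49° = 9.81, north 13 cos 49° = 8.53
Net north component: -94.19 km.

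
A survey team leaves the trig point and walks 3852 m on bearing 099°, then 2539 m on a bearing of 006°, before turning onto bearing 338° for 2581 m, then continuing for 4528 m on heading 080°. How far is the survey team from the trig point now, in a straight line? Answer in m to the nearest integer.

Leg 1 (099°, 3852 m): east 3852 sin 99° = 3804.58, north 3852 cos 99° = -602.59
Leg 2 (006°, 2539 m): east 2539 sin 6° = 265.40, north 2539 cos 6° = 2525.09
Leg 3 (338°, 2581 m): east 2581 sin 338° = -966.86, north 2581 cos 338° = 2393.06
Leg 4 (080°, 4528 m): east 4528 sin 80° = 4459.21, north 4528 cos 80° = 786.28
Net: 7562.32 east, 5101.85 north. Distance = √((7562.32)² + (5101.85)²) = 9122.366 m.

9122 m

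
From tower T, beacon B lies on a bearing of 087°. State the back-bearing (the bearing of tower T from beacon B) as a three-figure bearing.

Back-bearing = 087° + 180° = 267°.

267°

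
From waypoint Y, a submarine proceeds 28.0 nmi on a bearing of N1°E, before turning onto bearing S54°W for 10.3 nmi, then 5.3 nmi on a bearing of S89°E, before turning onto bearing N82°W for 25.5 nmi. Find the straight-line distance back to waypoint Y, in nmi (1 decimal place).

Leg 1 (N1°E, 28.0 nmi): east 28.0 sin 1° = 0.49, north 28.0 cos 1° = 28.00
Leg 2 (S54°W, 10.3 nmi): east 10.3 sin 234° = -8.33, north 10.3 cos 234° = -6.05
Leg 3 (S89°E, 5.3 nmi): east 5.3 sin 91° = 5.30, north 5.3 cos 91° = -0.09
Leg 4 (N82°W, 25.5 nmi): east 25.5 sin 278° = -25.25, north 25.5 cos 278° = 3.55
Net: -27.80 east, 25.40 north. Distance = √((-27.80)² + (25.40)²) = 37.653 nmi.

37.7 nmi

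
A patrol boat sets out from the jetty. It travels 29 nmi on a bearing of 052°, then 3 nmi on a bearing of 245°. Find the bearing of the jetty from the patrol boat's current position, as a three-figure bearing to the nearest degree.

231°

Leg 1 (052°, 29 nmi): east 29 sin 52° = 22.85, north 29 cos 52° = 17.85
Leg 2 (245°, 3 nmi): east 3 sin 245° = -2.72, north 3 cos 245° = -1.27
Net displacement: 20.13 east, 16.59 north. Direction back to start is (-20.13, -16.59): bearing = atan2(-20.13, -16.59) mod 360° = 230.52° ≈ 231°.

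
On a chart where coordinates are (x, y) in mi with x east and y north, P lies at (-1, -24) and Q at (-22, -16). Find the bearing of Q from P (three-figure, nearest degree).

Δeast = -22 − -1 = -21.00; Δnorth = -16 − -24 = 8.00.
Bearing = atan2(Δeast, Δnorth) mod 360° = 290.85° ≈ 291°.

291°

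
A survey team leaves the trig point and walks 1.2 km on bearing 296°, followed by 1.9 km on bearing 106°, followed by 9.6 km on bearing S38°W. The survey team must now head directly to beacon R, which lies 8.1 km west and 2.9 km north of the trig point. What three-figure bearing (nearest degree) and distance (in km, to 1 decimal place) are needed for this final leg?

Leg 1 (296°, 1.2 km): east 1.2 sin 296° = -1.08, north 1.2 cos 296° = 0.53
Leg 2 (106°, 1.9 km): east 1.9 sin 106° = 1.83, north 1.9 cos 106° = -0.52
Leg 3 (S38°W, 9.6 km): east 9.6 sin 218° = -5.91, north 9.6 cos 218° = -7.56
Current position: (-5.16, -7.56). Target: (-8.1, 2.9). Remaining: Δeast = -2.94, Δnorth = 10.46.
Bearing = atan2(-2.94, 10.46) mod 360° = 344.32°; distance = √((-2.94)² + (10.46)²) = 10.867 km.

344°, 10.9 km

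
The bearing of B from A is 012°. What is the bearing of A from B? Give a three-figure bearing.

Back-bearing = 012° + 180° = 192°.

192°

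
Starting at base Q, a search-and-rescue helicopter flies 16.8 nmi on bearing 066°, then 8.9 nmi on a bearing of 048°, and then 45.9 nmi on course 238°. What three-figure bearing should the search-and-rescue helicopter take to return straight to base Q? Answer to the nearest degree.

056°

Leg 1 (066°, 16.8 nmi): east 16.8 sin 66° = 15.35, north 16.8 cos 66° = 6.83
Leg 2 (048°, 8.9 nmi): east 8.9 sin 48° = 6.61, north 8.9 cos 48° = 5.96
Leg 3 (238°, 45.9 nmi): east 45.9 sin 238° = -38.93, north 45.9 cos 238° = -24.32
Net displacement: -16.96 east, -11.53 north. Direction back to start is (16.96, 11.53): bearing = atan2(16.96, 11.53) mod 360° = 55.79° ≈ 056°.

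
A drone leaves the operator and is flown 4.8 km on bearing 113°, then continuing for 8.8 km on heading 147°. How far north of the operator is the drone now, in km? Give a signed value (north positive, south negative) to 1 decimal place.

Leg 1 (113°, 4.8 km): east 4.8 sin 113° = 4.42, north 4.8 cos 113° = -1.88
Leg 2 (147°, 8.8 km): east 8.8 sin 147° = 4.79, north 8.8 cos 147° = -7.38
Net north component: -9.26 km.

-9.3 km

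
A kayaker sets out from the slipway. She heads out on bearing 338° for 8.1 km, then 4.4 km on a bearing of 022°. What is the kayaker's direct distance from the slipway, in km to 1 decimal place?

Leg 1 (338°, 8.1 km): east 8.1 sin 338° = -3.03, north 8.1 cos 338° = 7.51
Leg 2 (022°, 4.4 km): east 4.4 sin 22° = 1.65, north 4.4 cos 22° = 4.08
Net: -1.39 east, 11.59 north. Distance = √((-1.39)² + (11.59)²) = 11.672 km.

11.7 km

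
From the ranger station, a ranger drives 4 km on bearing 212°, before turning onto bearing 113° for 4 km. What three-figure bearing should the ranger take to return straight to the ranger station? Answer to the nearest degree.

Leg 1 (212°, 4 km): east 4 sin 212° = -2.12, north 4 cos 212° = -3.39
Leg 2 (113°, 4 km): east 4 sin 113° = 3.68, north 4 cos 113° = -1.56
Net displacement: 1.56 east, -4.96 north. Direction back to start is (-1.56, 4.96): bearing = atan2(-1.56, 4.96) mod 360° = 342.50° ≈ 342°.

342°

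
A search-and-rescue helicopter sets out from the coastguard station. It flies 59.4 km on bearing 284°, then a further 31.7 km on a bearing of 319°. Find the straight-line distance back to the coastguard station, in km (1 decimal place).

Leg 1 (284°, 59.4 km): east 59.4 sin 284° = -57.64, north 59.4 cos 284° = 14.37
Leg 2 (319°, 31.7 km): east 31.7 sin 319° = -20.80, north 31.7 cos 319° = 23.92
Net: -78.43 east, 38.29 north. Distance = √((-78.43)² + (38.29)²) = 87.282 km.

87.3 km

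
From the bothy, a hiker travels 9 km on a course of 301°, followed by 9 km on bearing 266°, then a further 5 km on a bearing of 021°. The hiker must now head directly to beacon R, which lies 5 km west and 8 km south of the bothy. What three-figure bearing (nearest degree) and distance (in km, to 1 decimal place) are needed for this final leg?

Leg 1 (301°, 9 km): east 9 sin 301° = -7.71, north 9 cos 301° = 4.64
Leg 2 (266°, 9 km): east 9 sin 266° = -8.98, north 9 cos 266° = -0.63
Leg 3 (021°, 5 km): east 5 sin 21° = 1.79, north 5 cos 21° = 4.67
Current position: (-14.90, 8.68). Target: (-5, -8). Remaining: Δeast = 9.90, Δnorth = -16.68.
Bearing = atan2(9.90, -16.68) mod 360° = 149.30°; distance = √((9.90)² + (-16.68)²) = 19.393 km.

149°, 19.4 km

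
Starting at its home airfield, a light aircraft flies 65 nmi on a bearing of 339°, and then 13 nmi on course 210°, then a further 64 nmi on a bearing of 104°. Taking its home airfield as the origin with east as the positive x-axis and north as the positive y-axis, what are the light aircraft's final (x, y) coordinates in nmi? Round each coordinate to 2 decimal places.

Leg 1 (339°, 65 nmi): east 65 sin 339° = -23.29, north 65 cos 339° = 60.68
Leg 2 (210°, 13 nmi): east 13 sin 210° = -6.50, north 13 cos 210° = -11.26
Leg 3 (104°, 64 nmi): east 64 sin 104° = 62.10, north 64 cos 104° = -15.48
Summing: 32.31 nmi east, 33.94 nmi north → (32.31, 33.94).

(32.31, 33.94)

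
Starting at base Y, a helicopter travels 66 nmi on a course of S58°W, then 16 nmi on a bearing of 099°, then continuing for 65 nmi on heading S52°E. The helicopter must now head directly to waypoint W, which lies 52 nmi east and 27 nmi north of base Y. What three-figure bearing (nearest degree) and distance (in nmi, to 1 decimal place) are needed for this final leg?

021°, 112.2 nmi

Leg 1 (S58°W, 66 nmi): east 66 sin 238° = -55.97, north 66 cos 238° = -34.97
Leg 2 (099°, 16 nmi): east 16 sin 99° = 15.80, north 16 cos 99° = -2.50
Leg 3 (S52°E, 65 nmi): east 65 sin 128° = 51.22, north 65 cos 128° = -40.02
Current position: (11.05, -77.50). Target: (52, 27). Remaining: Δeast = 40.95, Δnorth = 104.50.
Bearing = atan2(40.95, 104.50) mod 360° = 21.40°; distance = √((40.95)² + (104.50)²) = 112.232 nmi.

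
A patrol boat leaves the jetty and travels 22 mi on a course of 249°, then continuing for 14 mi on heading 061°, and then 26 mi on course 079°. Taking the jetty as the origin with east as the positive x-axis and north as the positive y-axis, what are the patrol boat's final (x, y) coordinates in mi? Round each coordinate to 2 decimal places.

(17.23, 3.86)

Leg 1 (249°, 22 mi): east 22 sin 249° = -20.54, north 22 cos 249° = -7.88
Leg 2 (061°, 14 mi): east 14 sin 61° = 12.24, north 14 cos 61° = 6.79
Leg 3 (079°, 26 mi): east 26 sin 79° = 25.52, north 26 cos 79° = 4.96
Summing: 17.23 mi east, 3.86 mi north → (17.23, 3.86).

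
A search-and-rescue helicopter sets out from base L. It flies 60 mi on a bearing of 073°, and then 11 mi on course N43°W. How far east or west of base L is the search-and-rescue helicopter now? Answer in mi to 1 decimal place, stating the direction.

Leg 1 (073°, 60 mi): east 60 sin 73° = 57.38, north 60 cos 73° = 17.54
Leg 2 (N43°W, 11 mi): east 11 sin 317° = -7.50, north 11 cos 317° = 8.04
Net east component: 49.88 mi.

49.9 mi east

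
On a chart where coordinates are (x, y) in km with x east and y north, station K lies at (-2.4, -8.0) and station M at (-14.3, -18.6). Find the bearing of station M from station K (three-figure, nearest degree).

228°

Δeast = -14.3 − -2.4 = -11.90; Δnorth = -18.6 − -8.0 = -10.60.
Bearing = atan2(Δeast, Δnorth) mod 360° = 228.31° ≈ 228°.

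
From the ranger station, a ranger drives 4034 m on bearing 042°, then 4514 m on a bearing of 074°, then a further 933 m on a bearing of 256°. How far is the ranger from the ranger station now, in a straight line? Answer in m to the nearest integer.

Leg 1 (042°, 4034 m): east 4034 sin 42° = 2699.27, north 4034 cos 42° = 2997.85
Leg 2 (074°, 4514 m): east 4514 sin 74° = 4339.14, north 4514 cos 74° = 1244.23
Leg 3 (256°, 933 m): east 933 sin 256° = -905.29, north 933 cos 256° = -225.71
Net: 6133.12 east, 4016.36 north. Distance = √((6133.12)² + (4016.36)²) = 7331.189 m.

7331 m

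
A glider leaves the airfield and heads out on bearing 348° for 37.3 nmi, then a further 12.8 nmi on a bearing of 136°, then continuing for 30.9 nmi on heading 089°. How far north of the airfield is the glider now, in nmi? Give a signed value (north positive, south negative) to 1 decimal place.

27.8 nmi

Leg 1 (348°, 37.3 nmi): east 37.3 sin 348° = -7.76, north 37.3 cos 348° = 36.48
Leg 2 (136°, 12.8 nmi): east 12.8 sin 136° = 8.89, north 12.8 cos 136° = -9.21
Leg 3 (089°, 30.9 nmi): east 30.9 sin 89° = 30.90, north 30.9 cos 89° = 0.54
Net north component: 27.82 nmi.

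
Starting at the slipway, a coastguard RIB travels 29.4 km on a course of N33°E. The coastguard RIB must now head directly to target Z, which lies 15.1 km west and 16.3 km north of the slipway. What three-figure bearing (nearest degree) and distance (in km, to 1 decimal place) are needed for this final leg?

255°, 32.2 km

Leg 1 (N33°E, 29.4 km): east 29.4 sin 33° = 16.01, north 29.4 cos 33° = 24.66
Current position: (16.01, 24.66). Target: (-15.1, 16.3). Remaining: Δeast = -31.11, Δnorth = -8.36.
Bearing = atan2(-31.11, -8.36) mod 360° = 254.96°; distance = √((-31.11)² + (-8.36)²) = 32.215 km.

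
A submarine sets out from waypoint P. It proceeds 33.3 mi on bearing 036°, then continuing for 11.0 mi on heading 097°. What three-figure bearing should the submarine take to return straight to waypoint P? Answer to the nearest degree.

230°

Leg 1 (036°, 33.3 mi): east 33.3 sin 36° = 19.57, north 33.3 cos 36° = 26.94
Leg 2 (097°, 11.0 mi): east 11.0 sin 97° = 10.92, north 11.0 cos 97° = -1.34
Net displacement: 30.49 east, 25.60 north. Direction back to start is (-30.49, -25.60): bearing = atan2(-30.49, -25.60) mod 360° = 229.98° ≈ 230°.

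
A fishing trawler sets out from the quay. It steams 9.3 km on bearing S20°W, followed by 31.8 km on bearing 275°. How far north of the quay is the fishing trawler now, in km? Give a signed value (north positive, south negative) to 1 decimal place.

Leg 1 (S20°W, 9.3 km): east 9.3 sin 200° = -3.18, north 9.3 cos 200° = -8.74
Leg 2 (275°, 31.8 km): east 31.8 sin 275° = -31.68, north 31.8 cos 275° = 2.77
Net north component: -5.97 km.

-6.0 km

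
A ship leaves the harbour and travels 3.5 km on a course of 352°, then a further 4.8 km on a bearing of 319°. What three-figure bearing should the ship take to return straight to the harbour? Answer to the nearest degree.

Leg 1 (352°, 3.5 km): east 3.5 sin 352° = -0.49, north 3.5 cos 352° = 3.47
Leg 2 (319°, 4.8 km): east 4.8 sin 319° = -3.15, north 4.8 cos 319° = 3.62
Net displacement: -3.64 east, 7.09 north. Direction back to start is (3.64, -7.09): bearing = atan2(3.64, -7.09) mod 360° = 152.84° ≈ 153°.

153°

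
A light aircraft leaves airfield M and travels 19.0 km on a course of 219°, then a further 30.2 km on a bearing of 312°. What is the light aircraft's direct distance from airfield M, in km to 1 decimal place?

34.8 km

Leg 1 (219°, 19.0 km): east 19.0 sin 219° = -11.96, north 19.0 cos 219° = -14.77
Leg 2 (312°, 30.2 km): east 30.2 sin 312° = -22.44, north 30.2 cos 312° = 20.21
Net: -34.40 east, 5.44 north. Distance = √((-34.40)² + (5.44)²) = 34.828 km.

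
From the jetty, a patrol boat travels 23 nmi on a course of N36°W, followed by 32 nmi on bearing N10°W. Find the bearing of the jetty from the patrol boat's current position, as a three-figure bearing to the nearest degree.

Leg 1 (N36°W, 23 nmi): east 23 sin 324° = -13.52, north 23 cos 324° = 18.61
Leg 2 (N10°W, 32 nmi): east 32 sin 350° = -5.56, north 32 cos 350° = 31.51
Net displacement: -19.08 east, 50.12 north. Direction back to start is (19.08, -50.12): bearing = atan2(19.08, -50.12) mod 360° = 159.16° ≈ 159°.

159°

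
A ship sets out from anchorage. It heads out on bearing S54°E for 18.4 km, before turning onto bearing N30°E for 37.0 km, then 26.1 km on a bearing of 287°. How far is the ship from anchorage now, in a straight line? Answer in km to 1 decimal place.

30.1 km

Leg 1 (S54°E, 18.4 km): east 18.4 sin 126° = 14.89, north 18.4 cos 126° = -10.82
Leg 2 (N30°E, 37.0 km): east 37.0 sin 30° = 18.50, north 37.0 cos 30° = 32.04
Leg 3 (287°, 26.1 km): east 26.1 sin 287° = -24.96, north 26.1 cos 287° = 7.63
Net: 8.43 east, 28.86 north. Distance = √((8.43)² + (28.86)²) = 30.064 km.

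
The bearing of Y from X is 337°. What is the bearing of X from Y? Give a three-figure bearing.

157°

Back-bearing = 337° − 180° = 157°.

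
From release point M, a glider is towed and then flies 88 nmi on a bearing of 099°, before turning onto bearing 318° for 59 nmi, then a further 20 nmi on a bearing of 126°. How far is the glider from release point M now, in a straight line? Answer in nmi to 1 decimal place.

66.2 nmi

Leg 1 (099°, 88 nmi): east 88 sin 99° = 86.92, north 88 cos 99° = -13.77
Leg 2 (318°, 59 nmi): east 59 sin 318° = -39.48, north 59 cos 318° = 43.85
Leg 3 (126°, 20 nmi): east 20 sin 126° = 16.18, north 20 cos 126° = -11.76
Net: 63.62 east, 18.32 north. Distance = √((63.62)² + (18.32)²) = 66.204 nmi.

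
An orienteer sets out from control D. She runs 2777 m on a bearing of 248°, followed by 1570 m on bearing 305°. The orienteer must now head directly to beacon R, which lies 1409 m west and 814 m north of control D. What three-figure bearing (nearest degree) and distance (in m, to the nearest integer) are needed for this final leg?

Leg 1 (248°, 2777 m): east 2777 sin 248° = -2574.79, north 2777 cos 248° = -1040.28
Leg 2 (305°, 1570 m): east 1570 sin 305° = -1286.07, north 1570 cos 305° = 900.52
Current position: (-3860.86, -139.77). Target: (-1409, 814). Remaining: Δeast = 2451.86, Δnorth = 953.77.
Bearing = atan2(2451.86, 953.77) mod 360° = 68.74°; distance = √((2451.86)² + (953.77)²) = 2630.833 m.

069°, 2631 m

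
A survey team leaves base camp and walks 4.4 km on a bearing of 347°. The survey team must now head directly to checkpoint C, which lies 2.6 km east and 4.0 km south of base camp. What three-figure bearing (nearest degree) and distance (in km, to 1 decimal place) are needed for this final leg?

Leg 1 (347°, 4.4 km): east 4.4 sin 347° = -0.99, north 4.4 cos 347° = 4.29
Current position: (-0.99, 4.29). Target: (2.6, -4.0). Remaining: Δeast = 3.59, Δnorth = -8.29.
Bearing = atan2(3.59, -8.29) mod 360° = 156.58°; distance = √((3.59)² + (-8.29)²) = 9.031 km.

157°, 9.0 km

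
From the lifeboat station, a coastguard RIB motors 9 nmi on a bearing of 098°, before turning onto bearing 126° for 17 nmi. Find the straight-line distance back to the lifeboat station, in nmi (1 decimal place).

Leg 1 (098°, 9 nmi): east 9 sin 98° = 8.91, north 9 cos 98° = -1.25
Leg 2 (126°, 17 nmi): east 17 sin 126° = 13.75, north 17 cos 126° = -9.99
Net: 22.67 east, -11.24 north. Distance = √((22.67)² + (-11.24)²) = 25.302 nmi.

25.3 nmi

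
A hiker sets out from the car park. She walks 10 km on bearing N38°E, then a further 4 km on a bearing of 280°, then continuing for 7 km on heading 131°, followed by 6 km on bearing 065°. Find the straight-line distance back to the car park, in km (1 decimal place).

Leg 1 (N38°E, 10 km): east 10 sin 38° = 6.16, north 10 cos 38° = 7.88
Leg 2 (280°, 4 km): east 4 sin 280° = -3.94, north 4 cos 280° = 0.69
Leg 3 (131°, 7 km): east 7 sin 131° = 5.28, north 7 cos 131° = -4.59
Leg 4 (065°, 6 km): east 6 sin 65° = 5.44, north 6 cos 65° = 2.54
Net: 12.94 east, 6.52 north. Distance = √((12.94)² + (6.52)²) = 14.487 km.

14.5 km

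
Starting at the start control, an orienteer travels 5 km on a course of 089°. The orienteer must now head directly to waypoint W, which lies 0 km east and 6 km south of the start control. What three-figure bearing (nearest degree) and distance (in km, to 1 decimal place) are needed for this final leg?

Leg 1 (089°, 5 km): east 5 sin 89° = 5.00, north 5 cos 89° = 0.09
Current position: (5.00, 0.09). Target: (0, -6). Remaining: Δeast = -5.00, Δnorth = -6.09.
Bearing = atan2(-5.00, -6.09) mod 360° = 219.39°; distance = √((-5.00)² + (-6.09)²) = 7.877 km.

219°, 7.9 km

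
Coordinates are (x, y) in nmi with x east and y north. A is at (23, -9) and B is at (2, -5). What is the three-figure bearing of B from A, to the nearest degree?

281°

Δeast = 2 − 23 = -21.00; Δnorth = -5 − -9 = 4.00.
Bearing = atan2(Δeast, Δnorth) mod 360° = 280.78° ≈ 281°.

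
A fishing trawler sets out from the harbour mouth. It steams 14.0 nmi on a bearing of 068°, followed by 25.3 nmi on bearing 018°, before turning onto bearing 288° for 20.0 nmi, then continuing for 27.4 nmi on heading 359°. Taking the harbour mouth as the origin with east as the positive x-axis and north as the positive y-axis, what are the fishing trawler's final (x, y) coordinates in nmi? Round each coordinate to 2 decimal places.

Leg 1 (068°, 14.0 nmi): east 14.0 sin 68° = 12.98, north 14.0 cos 68° = 5.24
Leg 2 (018°, 25.3 nmi): east 25.3 sin 18° = 7.82, north 25.3 cos 18° = 24.06
Leg 3 (288°, 20.0 nmi): east 20.0 sin 288° = -19.02, north 20.0 cos 288° = 6.18
Leg 4 (359°, 27.4 nmi): east 27.4 sin 359° = -0.48, north 27.4 cos 359° = 27.40
Summing: 1.30 nmi east, 62.88 nmi north → (1.30, 62.88).

(1.30, 62.88)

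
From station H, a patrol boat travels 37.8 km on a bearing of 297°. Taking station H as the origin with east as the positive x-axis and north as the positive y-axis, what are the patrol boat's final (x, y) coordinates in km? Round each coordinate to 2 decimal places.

(-33.68, 17.16)

Leg 1 (297°, 37.8 km): east 37.8 sin 297° = -33.68, north 37.8 cos 297° = 17.16
Summing: -33.68 km east, 17.16 km north → (-33.68, 17.16).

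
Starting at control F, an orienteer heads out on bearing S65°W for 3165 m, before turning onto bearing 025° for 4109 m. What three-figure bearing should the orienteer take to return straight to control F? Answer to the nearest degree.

Leg 1 (S65°W, 3165 m): east 3165 sin 245° = -2868.46, north 3165 cos 245° = -1337.59
Leg 2 (025°, 4109 m): east 4109 sin 25° = 1736.54, north 4109 cos 25° = 3724.02
Net displacement: -1131.93 east, 2386.43 north. Direction back to start is (1131.93, -2386.43): bearing = atan2(1131.93, -2386.43) mod 360° = 154.62° ≈ 155°.

155°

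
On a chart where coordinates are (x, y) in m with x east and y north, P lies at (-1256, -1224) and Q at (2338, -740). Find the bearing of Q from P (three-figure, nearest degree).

Δeast = 2338 − -1256 = 3594.00; Δnorth = -740 − -1224 = 484.00.
Bearing = atan2(Δeast, Δnorth) mod 360° = 82.33° ≈ 082°.

082°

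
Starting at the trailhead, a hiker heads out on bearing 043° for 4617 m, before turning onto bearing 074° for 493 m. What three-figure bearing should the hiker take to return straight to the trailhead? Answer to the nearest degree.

226°

Leg 1 (043°, 4617 m): east 4617 sin 43° = 3148.79, north 4617 cos 43° = 3376.66
Leg 2 (074°, 493 m): east 493 sin 74° = 473.90, north 493 cos 74° = 135.89
Net displacement: 3622.69 east, 3512.55 north. Direction back to start is (-3622.69, -3512.55): bearing = atan2(-3622.69, -3512.55) mod 360° = 225.88° ≈ 226°.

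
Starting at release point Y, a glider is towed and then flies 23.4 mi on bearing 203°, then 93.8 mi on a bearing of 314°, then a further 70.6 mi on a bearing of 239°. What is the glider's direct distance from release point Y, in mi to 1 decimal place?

137.3 mi

Leg 1 (203°, 23.4 mi): east 23.4 sin 203° = -9.14, north 23.4 cos 203° = -21.54
Leg 2 (314°, 93.8 mi): east 93.8 sin 314° = -67.47, north 93.8 cos 314° = 65.16
Leg 3 (239°, 70.6 mi): east 70.6 sin 239° = -60.52, north 70.6 cos 239° = -36.36
Net: -137.13 east, 7.26 north. Distance = √((-137.13)² + (7.26)²) = 137.325 mi.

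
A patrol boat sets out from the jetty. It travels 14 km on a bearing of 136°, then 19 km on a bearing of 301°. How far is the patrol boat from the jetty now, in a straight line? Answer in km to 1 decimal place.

6.6 km

Leg 1 (136°, 14 km): east 14 sin 136° = 9.73, north 14 cos 136° = -10.07
Leg 2 (301°, 19 km): east 19 sin 301° = -16.29, north 19 cos 301° = 9.79
Net: -6.56 east, -0.29 north. Distance = √((-6.56)² + (-0.29)²) = 6.567 km.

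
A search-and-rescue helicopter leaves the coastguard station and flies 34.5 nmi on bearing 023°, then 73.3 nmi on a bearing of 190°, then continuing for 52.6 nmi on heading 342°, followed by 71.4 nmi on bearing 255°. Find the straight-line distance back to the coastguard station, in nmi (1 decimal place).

Leg 1 (023°, 34.5 nmi): east 34.5 sin 23° = 13.48, north 34.5 cos 23° = 31.76
Leg 2 (190°, 73.3 nmi): east 73.3 sin 190° = -12.73, north 73.3 cos 190° = -72.19
Leg 3 (342°, 52.6 nmi): east 52.6 sin 342° = -16.25, north 52.6 cos 342° = 50.03
Leg 4 (255°, 71.4 nmi): east 71.4 sin 255° = -68.97, north 71.4 cos 255° = -18.48
Net: -84.47 east, -8.88 north. Distance = √((-84.47)² + (-8.88)²) = 84.935 nmi.

84.9 nmi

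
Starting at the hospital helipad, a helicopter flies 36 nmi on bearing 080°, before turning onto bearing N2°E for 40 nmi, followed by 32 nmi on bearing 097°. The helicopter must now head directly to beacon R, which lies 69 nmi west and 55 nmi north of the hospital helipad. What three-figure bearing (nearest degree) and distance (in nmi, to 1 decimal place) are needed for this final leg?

Leg 1 (080°, 36 nmi): east 36 sin 80° = 35.45, north 36 cos 80° = 6.25
Leg 2 (N2°E, 40 nmi): east 40 sin 2° = 1.40, north 40 cos 2° = 39.98
Leg 3 (097°, 32 nmi): east 32 sin 97° = 31.76, north 32 cos 97° = -3.90
Current position: (68.61, 42.33). Target: (-69, 55). Remaining: Δeast = -137.61, Δnorth = 12.67.
Bearing = atan2(-137.61, 12.67) mod 360° = 275.26°; distance = √((-137.61)² + (12.67)²) = 138.193 nmi.

275°, 138.2 nmi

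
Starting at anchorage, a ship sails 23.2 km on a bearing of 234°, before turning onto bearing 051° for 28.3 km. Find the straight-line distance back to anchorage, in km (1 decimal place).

5.3 km

Leg 1 (234°, 23.2 km): east 23.2 sin 234° = -18.77, north 23.2 cos 234° = -13.64
Leg 2 (051°, 28.3 km): east 28.3 sin 51° = 21.99, north 28.3 cos 51° = 17.81
Net: 3.22 east, 4.17 north. Distance = √((3.22)² + (4.17)²) = 5.273 km.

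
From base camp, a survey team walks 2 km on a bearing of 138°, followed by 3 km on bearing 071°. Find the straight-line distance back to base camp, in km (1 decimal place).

Leg 1 (138°, 2 km): east 2 sin 138° = 1.34, north 2 cos 138° = -1.49
Leg 2 (071°, 3 km): east 3 sin 71° = 2.84, north 3 cos 71° = 0.98
Net: 4.17 east, -0.51 north. Distance = √((4.17)² + (-0.51)²) = 4.206 km.

4.2 km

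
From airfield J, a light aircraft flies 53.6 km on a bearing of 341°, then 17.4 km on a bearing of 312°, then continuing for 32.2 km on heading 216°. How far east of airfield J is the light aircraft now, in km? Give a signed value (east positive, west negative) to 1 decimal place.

-49.3 km

Leg 1 (341°, 53.6 km): east 53.6 sin 341° = -17.45, north 53.6 cos 341° = 50.68
Leg 2 (312°, 17.4 km): east 17.4 sin 312° = -12.93, north 17.4 cos 312° = 11.64
Leg 3 (216°, 32.2 km): east 32.2 sin 216° = -18.93, north 32.2 cos 216° = -26.05
Net east component: -49.31 km.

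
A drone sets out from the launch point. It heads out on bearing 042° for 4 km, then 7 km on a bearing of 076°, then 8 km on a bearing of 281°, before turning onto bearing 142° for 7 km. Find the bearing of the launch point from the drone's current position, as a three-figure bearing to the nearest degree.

263°

Leg 1 (042°, 4 km): east 4 sin 42° = 2.68, north 4 cos 42° = 2.97
Leg 2 (076°, 7 km): east 7 sin 76° = 6.79, north 7 cos 76° = 1.69
Leg 3 (281°, 8 km): east 8 sin 281° = -7.85, north 8 cos 281° = 1.53
Leg 4 (142°, 7 km): east 7 sin 142° = 4.31, north 7 cos 142° = -5.52
Net displacement: 5.93 east, 0.68 north. Direction back to start is (-5.93, -0.68): bearing = atan2(-5.93, -0.68) mod 360° = 263.49° ≈ 263°.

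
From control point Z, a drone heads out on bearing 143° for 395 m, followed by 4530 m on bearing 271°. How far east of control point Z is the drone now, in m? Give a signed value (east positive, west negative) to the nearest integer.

Leg 1 (143°, 395 m): east 395 sin 143° = 237.72, north 395 cos 143° = -315.46
Leg 2 (271°, 4530 m): east 4530 sin 271° = -4529.31, north 4530 cos 271° = 79.06
Net east component: -4291.59 m.

-4292 m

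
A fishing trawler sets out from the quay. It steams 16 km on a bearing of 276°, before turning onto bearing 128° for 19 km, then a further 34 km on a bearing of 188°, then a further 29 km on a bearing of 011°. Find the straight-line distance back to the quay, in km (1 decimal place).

Leg 1 (276°, 16 km): east 16 sin 276° = -15.91, north 16 cos 276° = 1.67
Leg 2 (128°, 19 km): east 19 sin 128° = 14.97, north 19 cos 128° = -11.70
Leg 3 (188°, 34 km): east 34 sin 188° = -4.73, north 34 cos 188° = -33.67
Leg 4 (011°, 29 km): east 29 sin 11° = 5.53, north 29 cos 11° = 28.47
Net: -0.14 east, -15.23 north. Distance = √((-0.14)² + (-15.23)²) = 15.228 km.

15.2 km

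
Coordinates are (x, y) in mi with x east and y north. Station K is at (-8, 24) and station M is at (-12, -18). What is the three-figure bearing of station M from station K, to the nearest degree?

185°

Δeast = -12 − -8 = -4.00; Δnorth = -18 − 24 = -42.00.
Bearing = atan2(Δeast, Δnorth) mod 360° = 185.44° ≈ 185°.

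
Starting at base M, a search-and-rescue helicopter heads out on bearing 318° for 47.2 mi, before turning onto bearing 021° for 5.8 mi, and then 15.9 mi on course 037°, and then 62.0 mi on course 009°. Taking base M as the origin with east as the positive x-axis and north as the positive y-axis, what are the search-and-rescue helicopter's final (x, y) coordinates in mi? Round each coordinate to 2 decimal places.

(-10.24, 114.43)

Leg 1 (318°, 47.2 mi): east 47.2 sin 318° = -31.58, north 47.2 cos 318° = 35.08
Leg 2 (021°, 5.8 mi): east 5.8 sin 21° = 2.08, north 5.8 cos 21° = 5.41
Leg 3 (037°, 15.9 mi): east 15.9 sin 37° = 9.57, north 15.9 cos 37° = 12.70
Leg 4 (009°, 62.0 mi): east 62.0 sin 9° = 9.70, north 62.0 cos 9° = 61.24
Summing: -10.24 mi east, 114.43 mi north → (-10.24, 114.43).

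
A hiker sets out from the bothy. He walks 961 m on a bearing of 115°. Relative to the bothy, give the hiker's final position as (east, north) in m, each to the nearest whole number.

Leg 1 (115°, 961 m): east 961 sin 115° = 870.96, north 961 cos 115° = -406.14
Summing: 870.96 m east, -406.14 m north → (871, -406).

(871, -406)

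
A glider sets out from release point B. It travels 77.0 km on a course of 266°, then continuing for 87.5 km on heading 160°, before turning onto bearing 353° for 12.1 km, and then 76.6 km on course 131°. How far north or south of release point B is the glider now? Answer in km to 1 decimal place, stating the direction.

Leg 1 (266°, 77.0 km): east 77.0 sin 266° = -76.81, north 77.0 cos 266° = -5.37
Leg 2 (160°, 87.5 km): east 87.5 sin 160° = 29.93, north 87.5 cos 160° = -82.22
Leg 3 (353°, 12.1 km): east 12.1 sin 353° = -1.47, north 12.1 cos 353° = 12.01
Leg 4 (131°, 76.6 km): east 76.6 sin 131° = 57.81, north 76.6 cos 131° = -50.25
Net north component: -125.84 km.

125.8 km south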